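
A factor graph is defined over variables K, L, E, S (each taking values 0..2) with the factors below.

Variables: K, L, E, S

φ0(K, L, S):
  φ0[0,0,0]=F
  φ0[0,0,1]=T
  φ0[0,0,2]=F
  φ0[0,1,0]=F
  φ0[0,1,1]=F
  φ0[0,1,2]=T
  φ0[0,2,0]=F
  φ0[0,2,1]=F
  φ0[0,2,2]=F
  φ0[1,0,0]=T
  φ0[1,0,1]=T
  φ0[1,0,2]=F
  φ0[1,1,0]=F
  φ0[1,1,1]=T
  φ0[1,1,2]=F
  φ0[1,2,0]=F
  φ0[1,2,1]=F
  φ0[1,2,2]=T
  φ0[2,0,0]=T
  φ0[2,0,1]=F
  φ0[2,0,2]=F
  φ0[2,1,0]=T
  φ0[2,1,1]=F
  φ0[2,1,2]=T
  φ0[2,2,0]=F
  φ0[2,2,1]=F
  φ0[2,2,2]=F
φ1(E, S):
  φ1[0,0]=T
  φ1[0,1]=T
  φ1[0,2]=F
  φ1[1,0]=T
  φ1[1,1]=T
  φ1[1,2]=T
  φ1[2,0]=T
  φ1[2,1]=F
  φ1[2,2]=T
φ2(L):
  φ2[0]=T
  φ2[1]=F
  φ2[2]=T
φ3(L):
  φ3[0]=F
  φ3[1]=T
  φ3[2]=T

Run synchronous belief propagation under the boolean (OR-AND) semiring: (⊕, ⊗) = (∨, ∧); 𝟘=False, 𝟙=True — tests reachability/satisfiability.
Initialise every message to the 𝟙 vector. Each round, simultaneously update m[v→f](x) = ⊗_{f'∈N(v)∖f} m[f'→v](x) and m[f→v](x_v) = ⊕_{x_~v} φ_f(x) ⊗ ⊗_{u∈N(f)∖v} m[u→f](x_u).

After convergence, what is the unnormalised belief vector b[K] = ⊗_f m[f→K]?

b[K] = [F, T, F]

init: all messages = 𝟙 over 3 values
r1 m[φ0→K] = [T, T, T]
r1 m[φ0→L] = [T, T, T]
r1 m[φ0→S] = [T, T, T]
r1 m[φ1→E] = [T, T, T]
r1 m[φ1→S] = [T, T, T]
r1 m[φ2→L] = [T, F, T]
r1 m[φ3→L] = [F, T, T]
r1 m[K→φ0] = [T, T, T]
r1 m[L→φ0] = [T, T, T]
r1 m[L→φ2] = [T, T, T]
r1 m[L→φ3] = [T, T, T]
r1 m[E→φ1] = [T, T, T]
r1 m[S→φ0] = [T, T, T]
r1 m[S→φ1] = [T, T, T]
r2 m[φ0→K] = [T, T, T]
r2 m[φ0→L] = [T, T, T]
r2 m[φ0→S] = [T, T, T]
r2 m[φ1→E] = [T, T, T]
r2 m[φ1→S] = [T, T, T]
r2 m[φ2→L] = [T, F, T]
r2 m[φ3→L] = [F, T, T]
r2 m[K→φ0] = [T, T, T]
r2 m[L→φ0] = [F, F, T]
r2 m[L→φ2] = [F, T, T]
r2 m[L→φ3] = [T, F, T]
r2 m[E→φ1] = [T, T, T]
r2 m[S→φ0] = [T, T, T]
r2 m[S→φ1] = [T, T, T]
r3 m[φ0→K] = [F, T, F]
r3 m[φ0→L] = [T, T, T]
r3 m[φ0→S] = [F, F, T]
r3 m[φ1→E] = [T, T, T]
r3 m[φ1→S] = [T, T, T]
r3 m[φ2→L] = [T, F, T]
r3 m[φ3→L] = [F, T, T]
r3 m[K→φ0] = [T, T, T]
r3 m[L→φ0] = [F, F, T]
r3 m[L→φ2] = [F, T, T]
r3 m[L→φ3] = [T, F, T]
r3 m[E→φ1] = [T, T, T]
r3 m[S→φ0] = [T, T, T]
r3 m[S→φ1] = [T, T, T]
r4 m[φ0→K] = [F, T, F]
r4 m[φ0→L] = [T, T, T]
r4 m[φ0→S] = [F, F, T]
r4 m[φ1→E] = [T, T, T]
r4 m[φ1→S] = [T, T, T]
r4 m[φ2→L] = [T, F, T]
r4 m[φ3→L] = [F, T, T]
r4 m[K→φ0] = [T, T, T]
r4 m[L→φ0] = [F, F, T]
r4 m[L→φ2] = [F, T, T]
r4 m[L→φ3] = [T, F, T]
r4 m[E→φ1] = [T, T, T]
r4 m[S→φ0] = [T, T, T]
r4 m[S→φ1] = [F, F, T]
r5 m[φ0→K] = [F, T, F]
r5 m[φ0→L] = [T, T, T]
r5 m[φ0→S] = [F, F, T]
r5 m[φ1→E] = [F, T, T]
r5 m[φ1→S] = [T, T, T]
r5 m[φ2→L] = [T, F, T]
r5 m[φ3→L] = [F, T, T]
r5 m[K→φ0] = [T, T, T]
r5 m[L→φ0] = [F, F, T]
r5 m[L→φ2] = [F, T, T]
r5 m[L→φ3] = [T, F, T]
r5 m[E→φ1] = [T, T, T]
r5 m[S→φ0] = [T, T, T]
r5 m[S→φ1] = [F, F, T]
r6 m[φ0→K] = [F, T, F]
r6 m[φ0→L] = [T, T, T]
r6 m[φ0→S] = [F, F, T]
r6 m[φ1→E] = [F, T, T]
r6 m[φ1→S] = [T, T, T]
r6 m[φ2→L] = [T, F, T]
r6 m[φ3→L] = [F, T, T]
r6 m[K→φ0] = [T, T, T]
r6 m[L→φ0] = [F, F, T]
r6 m[L→φ2] = [F, T, T]
r6 m[L→φ3] = [T, F, T]
r6 m[E→φ1] = [T, T, T]
r6 m[S→φ0] = [T, T, T]
r6 m[S→φ1] = [F, F, T]
fixed point reached at round 6
b[K] = ⊗ incoming = [F, T, F]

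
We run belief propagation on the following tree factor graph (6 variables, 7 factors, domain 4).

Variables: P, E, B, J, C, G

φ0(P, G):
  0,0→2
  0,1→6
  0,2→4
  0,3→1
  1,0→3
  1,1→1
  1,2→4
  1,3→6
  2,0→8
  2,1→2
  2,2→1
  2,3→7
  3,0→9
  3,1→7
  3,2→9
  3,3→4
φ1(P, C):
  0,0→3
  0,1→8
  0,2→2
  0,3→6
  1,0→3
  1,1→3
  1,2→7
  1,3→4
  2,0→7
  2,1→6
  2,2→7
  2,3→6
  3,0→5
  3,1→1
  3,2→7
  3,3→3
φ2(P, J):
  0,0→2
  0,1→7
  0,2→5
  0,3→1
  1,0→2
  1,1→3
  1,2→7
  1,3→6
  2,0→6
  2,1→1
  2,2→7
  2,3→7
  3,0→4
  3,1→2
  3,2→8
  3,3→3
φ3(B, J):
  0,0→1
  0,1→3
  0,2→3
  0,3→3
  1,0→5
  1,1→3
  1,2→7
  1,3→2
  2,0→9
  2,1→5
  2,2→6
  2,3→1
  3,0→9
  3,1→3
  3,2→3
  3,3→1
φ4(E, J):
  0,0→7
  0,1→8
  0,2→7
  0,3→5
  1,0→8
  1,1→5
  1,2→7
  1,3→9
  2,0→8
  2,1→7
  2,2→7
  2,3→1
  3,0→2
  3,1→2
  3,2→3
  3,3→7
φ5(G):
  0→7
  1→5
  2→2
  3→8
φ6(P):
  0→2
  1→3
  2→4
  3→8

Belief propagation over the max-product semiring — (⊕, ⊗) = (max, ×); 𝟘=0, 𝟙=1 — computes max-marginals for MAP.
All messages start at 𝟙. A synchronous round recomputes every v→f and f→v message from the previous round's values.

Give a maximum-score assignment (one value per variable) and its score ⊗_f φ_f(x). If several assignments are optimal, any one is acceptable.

init: all messages = 𝟙 over 4 values
r1 m[φ0→P] = [6, 6, 8, 9]
r1 m[φ0→G] = [9, 7, 9, 7]
r1 m[φ1→P] = [8, 7, 7, 7]
r1 m[φ1→C] = [7, 8, 7, 6]
r1 m[φ2→P] = [7, 7, 7, 8]
r1 m[φ2→J] = [6, 7, 8, 7]
r1 m[φ3→B] = [3, 7, 9, 9]
r1 m[φ3→J] = [9, 5, 7, 3]
r1 m[φ4→E] = [8, 9, 8, 7]
r1 m[φ4→J] = [8, 8, 7, 9]
r1 m[φ5→G] = [7, 5, 2, 8]
r1 m[φ6→P] = [2, 3, 4, 8]
r1 m[P→φ0] = [1, 1, 1, 1]
r1 m[P→φ1] = [1, 1, 1, 1]
r1 m[P→φ2] = [1, 1, 1, 1]
r1 m[P→φ6] = [1, 1, 1, 1]
r1 m[E→φ4] = [1, 1, 1, 1]
r1 m[B→φ3] = [1, 1, 1, 1]
r1 m[J→φ2] = [1, 1, 1, 1]
r1 m[J→φ3] = [1, 1, 1, 1]
r1 m[J→φ4] = [1, 1, 1, 1]
r1 m[C→φ1] = [1, 1, 1, 1]
r1 m[G→φ0] = [1, 1, 1, 1]
r1 m[G→φ5] = [1, 1, 1, 1]
r2 m[φ0→P] = [6, 6, 8, 9]
r2 m[φ0→G] = [9, 7, 9, 7]
r2 m[φ1→P] = [8, 7, 7, 7]
r2 m[φ1→C] = [7, 8, 7, 6]
r2 m[φ2→P] = [7, 7, 7, 8]
r2 m[φ2→J] = [6, 7, 8, 7]
r2 m[φ3→B] = [3, 7, 9, 9]
r2 m[φ3→J] = [9, 5, 7, 3]
r2 m[φ4→E] = [8, 9, 8, 7]
r2 m[φ4→J] = [8, 8, 7, 9]
r2 m[φ5→G] = [7, 5, 2, 8]
r2 m[φ6→P] = [2, 3, 4, 8]
r2 m[P→φ0] = [112, 147, 196, 448]
r2 m[P→φ1] = [84, 126, 224, 576]
r2 m[P→φ2] = [96, 126, 224, 504]
r2 m[P→φ6] = [336, 294, 392, 504]
r2 m[E→φ4] = [1, 1, 1, 1]
r2 m[B→φ3] = [1, 1, 1, 1]
r2 m[J→φ2] = [72, 40, 49, 27]
r2 m[J→φ3] = [48, 56, 56, 63]
r2 m[J→φ4] = [54, 35, 56, 21]
r2 m[C→φ1] = [1, 1, 1, 1]
r2 m[G→φ0] = [7, 5, 2, 8]
r2 m[G→φ5] = [9, 7, 9, 7]
r3 m[φ0→P] = [30, 48, 56, 63]
r3 m[φ0→G] = [4032, 3136, 4032, 1792]
r3 m[φ1→P] = [8, 7, 7, 7]
r3 m[φ1→C] = [2880, 1344, 4032, 1728]
r3 m[φ2→P] = [280, 343, 432, 392]
r3 m[φ2→J] = [2016, 1008, 4032, 1568]
r3 m[φ3→B] = [189, 392, 432, 432]
r3 m[φ3→J] = [9, 5, 7, 3]
r3 m[φ4→E] = [392, 432, 432, 168]
r3 m[φ4→J] = [8, 8, 7, 9]
r3 m[φ5→G] = [7, 5, 2, 8]
r3 m[φ6→P] = [2, 3, 4, 8]
r3 m[P→φ0] = [112, 147, 196, 448]
r3 m[P→φ1] = [84, 126, 224, 576]
r3 m[P→φ2] = [96, 126, 224, 504]
r3 m[P→φ6] = [336, 294, 392, 504]
r3 m[E→φ4] = [1, 1, 1, 1]
r3 m[B→φ3] = [1, 1, 1, 1]
r3 m[J→φ2] = [72, 40, 49, 27]
r3 m[J→φ3] = [48, 56, 56, 63]
r3 m[J→φ4] = [54, 35, 56, 21]
r3 m[C→φ1] = [1, 1, 1, 1]
r3 m[G→φ0] = [7, 5, 2, 8]
r3 m[G→φ5] = [9, 7, 9, 7]
r4 m[φ0→P] = [30, 48, 56, 63]
r4 m[φ0→G] = [4032, 3136, 4032, 1792]
r4 m[φ1→P] = [8, 7, 7, 7]
r4 m[φ1→C] = [2880, 1344, 4032, 1728]
r4 m[φ2→P] = [280, 343, 432, 392]
r4 m[φ2→J] = [2016, 1008, 4032, 1568]
r4 m[φ3→B] = [189, 392, 432, 432]
r4 m[φ3→J] = [9, 5, 7, 3]
r4 m[φ4→E] = [392, 432, 432, 168]
r4 m[φ4→J] = [8, 8, 7, 9]
r4 m[φ5→G] = [7, 5, 2, 8]
r4 m[φ6→P] = [2, 3, 4, 8]
r4 m[P→φ0] = [4480, 7203, 12096, 21952]
r4 m[P→φ1] = [16800, 49392, 96768, 197568]
r4 m[P→φ2] = [480, 1008, 1568, 3528]
r4 m[P→φ6] = [67200, 115248, 169344, 172872]
r4 m[E→φ4] = [1, 1, 1, 1]
r4 m[B→φ3] = [1, 1, 1, 1]
r4 m[J→φ2] = [72, 40, 49, 27]
r4 m[J→φ3] = [16128, 8064, 28224, 14112]
r4 m[J→φ4] = [18144, 5040, 28224, 4704]
r4 m[C→φ1] = [1, 1, 1, 1]
r4 m[G→φ0] = [7, 5, 2, 8]
r4 m[G→φ5] = [4032, 3136, 4032, 1792]
r5 m[φ0→P] = [30, 48, 56, 63]
r5 m[φ0→G] = [197568, 153664, 197568, 87808]
r5 m[φ1→P] = [8, 7, 7, 7]
r5 m[φ1→C] = [987840, 580608, 1382976, 592704]
r5 m[φ2→P] = [280, 343, 432, 392]
r5 m[φ2→J] = [14112, 7056, 28224, 10976]
r5 m[φ3→B] = [84672, 197568, 169344, 145152]
r5 m[φ3→J] = [9, 5, 7, 3]
r5 m[φ4→E] = [197568, 197568, 197568, 84672]
r5 m[φ4→J] = [8, 8, 7, 9]
r5 m[φ5→G] = [7, 5, 2, 8]
r5 m[φ6→P] = [2, 3, 4, 8]
r5 m[P→φ0] = [4480, 7203, 12096, 21952]
r5 m[P→φ1] = [16800, 49392, 96768, 197568]
r5 m[P→φ2] = [480, 1008, 1568, 3528]
r5 m[P→φ6] = [67200, 115248, 169344, 172872]
r5 m[E→φ4] = [1, 1, 1, 1]
r5 m[B→φ3] = [1, 1, 1, 1]
r5 m[J→φ2] = [72, 40, 49, 27]
r5 m[J→φ3] = [16128, 8064, 28224, 14112]
r5 m[J→φ4] = [18144, 5040, 28224, 4704]
r5 m[C→φ1] = [1, 1, 1, 1]
r5 m[G→φ0] = [7, 5, 2, 8]
r5 m[G→φ5] = [4032, 3136, 4032, 1792]
r6 m[φ0→P] = [30, 48, 56, 63]
r6 m[φ0→G] = [197568, 153664, 197568, 87808]
r6 m[φ1→P] = [8, 7, 7, 7]
r6 m[φ1→C] = [987840, 580608, 1382976, 592704]
r6 m[φ2→P] = [280, 343, 432, 392]
r6 m[φ2→J] = [14112, 7056, 28224, 10976]
r6 m[φ3→B] = [84672, 197568, 169344, 145152]
r6 m[φ3→J] = [9, 5, 7, 3]
r6 m[φ4→E] = [197568, 197568, 197568, 84672]
r6 m[φ4→J] = [8, 8, 7, 9]
r6 m[φ5→G] = [7, 5, 2, 8]
r6 m[φ6→P] = [2, 3, 4, 8]
r6 m[P→φ0] = [4480, 7203, 12096, 21952]
r6 m[P→φ1] = [16800, 49392, 96768, 197568]
r6 m[P→φ2] = [480, 1008, 1568, 3528]
r6 m[P→φ6] = [67200, 115248, 169344, 172872]
r6 m[E→φ4] = [1, 1, 1, 1]
r6 m[B→φ3] = [1, 1, 1, 1]
r6 m[J→φ2] = [72, 40, 49, 27]
r6 m[J→φ3] = [112896, 56448, 197568, 98784]
r6 m[J→φ4] = [127008, 35280, 197568, 32928]
r6 m[C→φ1] = [1, 1, 1, 1]
r6 m[G→φ0] = [7, 5, 2, 8]
r6 m[G→φ5] = [197568, 153664, 197568, 87808]
r7 m[φ0→P] = [30, 48, 56, 63]
r7 m[φ0→G] = [197568, 153664, 197568, 87808]
r7 m[φ1→P] = [8, 7, 7, 7]
r7 m[φ1→C] = [987840, 580608, 1382976, 592704]
r7 m[φ2→P] = [280, 343, 432, 392]
r7 m[φ2→J] = [14112, 7056, 28224, 10976]
r7 m[φ3→B] = [592704, 1382976, 1185408, 1016064]
r7 m[φ3→J] = [9, 5, 7, 3]
r7 m[φ4→E] = [1382976, 1382976, 1382976, 592704]
r7 m[φ4→J] = [8, 8, 7, 9]
r7 m[φ5→G] = [7, 5, 2, 8]
r7 m[φ6→P] = [2, 3, 4, 8]
r7 m[P→φ0] = [4480, 7203, 12096, 21952]
r7 m[P→φ1] = [16800, 49392, 96768, 197568]
r7 m[P→φ2] = [480, 1008, 1568, 3528]
r7 m[P→φ6] = [67200, 115248, 169344, 172872]
r7 m[E→φ4] = [1, 1, 1, 1]
r7 m[B→φ3] = [1, 1, 1, 1]
r7 m[J→φ2] = [72, 40, 49, 27]
r7 m[J→φ3] = [112896, 56448, 197568, 98784]
r7 m[J→φ4] = [127008, 35280, 197568, 32928]
r7 m[C→φ1] = [1, 1, 1, 1]
r7 m[G→φ0] = [7, 5, 2, 8]
r7 m[G→φ5] = [197568, 153664, 197568, 87808]
r8 m[φ0→P] = [30, 48, 56, 63]
r8 m[φ0→G] = [197568, 153664, 197568, 87808]
r8 m[φ1→P] = [8, 7, 7, 7]
r8 m[φ1→C] = [987840, 580608, 1382976, 592704]
r8 m[φ2→P] = [280, 343, 432, 392]
r8 m[φ2→J] = [14112, 7056, 28224, 10976]
r8 m[φ3→B] = [592704, 1382976, 1185408, 1016064]
r8 m[φ3→J] = [9, 5, 7, 3]
r8 m[φ4→E] = [1382976, 1382976, 1382976, 592704]
r8 m[φ4→J] = [8, 8, 7, 9]
r8 m[φ5→G] = [7, 5, 2, 8]
r8 m[φ6→P] = [2, 3, 4, 8]
r8 m[P→φ0] = [4480, 7203, 12096, 21952]
r8 m[P→φ1] = [16800, 49392, 96768, 197568]
r8 m[P→φ2] = [480, 1008, 1568, 3528]
r8 m[P→φ6] = [67200, 115248, 169344, 172872]
r8 m[E→φ4] = [1, 1, 1, 1]
r8 m[B→φ3] = [1, 1, 1, 1]
r8 m[J→φ2] = [72, 40, 49, 27]
r8 m[J→φ3] = [112896, 56448, 197568, 98784]
r8 m[J→φ4] = [127008, 35280, 197568, 32928]
r8 m[C→φ1] = [1, 1, 1, 1]
r8 m[G→φ0] = [7, 5, 2, 8]
r8 m[G→φ5] = [197568, 153664, 197568, 87808]
fixed point reached at round 8
traceback from P: (P=3, E=0, B=1, J=2, C=2, G=0), score=1382976

assignment: (P=3, E=0, B=1, J=2, C=2, G=0); score = 1382976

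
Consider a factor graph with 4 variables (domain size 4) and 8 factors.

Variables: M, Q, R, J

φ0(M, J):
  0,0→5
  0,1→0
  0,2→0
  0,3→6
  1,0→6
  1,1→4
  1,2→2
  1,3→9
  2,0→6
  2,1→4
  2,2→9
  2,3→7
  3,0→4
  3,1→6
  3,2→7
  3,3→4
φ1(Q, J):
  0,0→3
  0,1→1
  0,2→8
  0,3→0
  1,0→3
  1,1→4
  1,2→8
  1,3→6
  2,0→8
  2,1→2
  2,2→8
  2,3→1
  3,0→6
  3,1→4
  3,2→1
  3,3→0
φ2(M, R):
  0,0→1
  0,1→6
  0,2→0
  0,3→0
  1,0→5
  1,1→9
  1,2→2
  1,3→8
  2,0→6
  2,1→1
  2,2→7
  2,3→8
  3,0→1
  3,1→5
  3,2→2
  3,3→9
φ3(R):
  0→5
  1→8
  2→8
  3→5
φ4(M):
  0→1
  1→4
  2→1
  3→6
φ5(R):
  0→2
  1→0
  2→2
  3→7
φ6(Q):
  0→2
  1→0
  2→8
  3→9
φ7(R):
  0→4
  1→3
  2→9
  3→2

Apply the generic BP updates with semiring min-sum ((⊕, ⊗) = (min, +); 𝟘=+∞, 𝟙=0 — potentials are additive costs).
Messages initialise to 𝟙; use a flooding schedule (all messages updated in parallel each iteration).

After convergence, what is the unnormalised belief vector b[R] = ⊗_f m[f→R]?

init: all messages = 𝟙 over 4 values
r1 m[φ0→M] = [0, 2, 4, 4]
r1 m[φ0→J] = [4, 0, 0, 4]
r1 m[φ1→Q] = [0, 3, 1, 0]
r1 m[φ1→J] = [3, 1, 1, 0]
r1 m[φ2→M] = [0, 2, 1, 1]
r1 m[φ2→R] = [1, 1, 0, 0]
r1 m[φ3→R] = [5, 8, 8, 5]
r1 m[φ4→M] = [1, 4, 1, 6]
r1 m[φ5→R] = [2, 0, 2, 7]
r1 m[φ6→Q] = [2, 0, 8, 9]
r1 m[φ7→R] = [4, 3, 9, 2]
r1 m[M→φ0] = [0, 0, 0, 0]
r1 m[M→φ2] = [0, 0, 0, 0]
r1 m[M→φ4] = [0, 0, 0, 0]
r1 m[Q→φ1] = [0, 0, 0, 0]
r1 m[Q→φ6] = [0, 0, 0, 0]
r1 m[R→φ2] = [0, 0, 0, 0]
r1 m[R→φ3] = [0, 0, 0, 0]
r1 m[R→φ5] = [0, 0, 0, 0]
r1 m[R→φ7] = [0, 0, 0, 0]
r1 m[J→φ0] = [0, 0, 0, 0]
r1 m[J→φ1] = [0, 0, 0, 0]
r2 m[φ0→M] = [0, 2, 4, 4]
r2 m[φ0→J] = [4, 0, 0, 4]
r2 m[φ1→Q] = [0, 3, 1, 0]
r2 m[φ1→J] = [3, 1, 1, 0]
r2 m[φ2→M] = [0, 2, 1, 1]
r2 m[φ2→R] = [1, 1, 0, 0]
r2 m[φ3→R] = [5, 8, 8, 5]
r2 m[φ4→M] = [1, 4, 1, 6]
r2 m[φ5→R] = [2, 0, 2, 7]
r2 m[φ6→Q] = [2, 0, 8, 9]
r2 m[φ7→R] = [4, 3, 9, 2]
r2 m[M→φ0] = [1, 6, 2, 7]
r2 m[M→φ2] = [1, 6, 5, 10]
r2 m[M→φ4] = [0, 4, 5, 5]
r2 m[Q→φ1] = [2, 0, 8, 9]
r2 m[Q→φ6] = [0, 3, 1, 0]
r2 m[R→φ2] = [11, 11, 19, 14]
r2 m[R→φ3] = [7, 4, 11, 9]
r2 m[R→φ5] = [10, 12, 17, 7]
r2 m[R→φ7] = [8, 9, 10, 12]
r2 m[J→φ0] = [3, 1, 1, 0]
r2 m[J→φ1] = [4, 0, 0, 4]
r3 m[φ0→M] = [1, 3, 5, 4]
r3 m[φ0→J] = [6, 1, 1, 7]
r3 m[φ1→Q] = [1, 4, 2, 1]
r3 m[φ1→J] = [3, 3, 8, 2]
r3 m[φ2→M] = [12, 16, 12, 12]
r3 m[φ2→R] = [2, 6, 1, 1]
r3 m[φ3→R] = [5, 8, 8, 5]
r3 m[φ4→M] = [1, 4, 1, 6]
r3 m[φ5→R] = [2, 0, 2, 7]
r3 m[φ6→Q] = [2, 0, 8, 9]
r3 m[φ7→R] = [4, 3, 9, 2]
r3 m[M→φ0] = [1, 6, 2, 7]
r3 m[M→φ2] = [1, 6, 5, 10]
r3 m[M→φ4] = [0, 4, 5, 5]
r3 m[Q→φ1] = [2, 0, 8, 9]
r3 m[Q→φ6] = [0, 3, 1, 0]
r3 m[R→φ2] = [11, 11, 19, 14]
r3 m[R→φ3] = [7, 4, 11, 9]
r3 m[R→φ5] = [10, 12, 17, 7]
r3 m[R→φ7] = [8, 9, 10, 12]
r3 m[J→φ0] = [3, 1, 1, 0]
r3 m[J→φ1] = [4, 0, 0, 4]
r4 m[φ0→M] = [1, 3, 5, 4]
r4 m[φ0→J] = [6, 1, 1, 7]
r4 m[φ1→Q] = [1, 4, 2, 1]
r4 m[φ1→J] = [3, 3, 8, 2]
r4 m[φ2→M] = [12, 16, 12, 12]
r4 m[φ2→R] = [2, 6, 1, 1]
r4 m[φ3→R] = [5, 8, 8, 5]
r4 m[φ4→M] = [1, 4, 1, 6]
r4 m[φ5→R] = [2, 0, 2, 7]
r4 m[φ6→Q] = [2, 0, 8, 9]
r4 m[φ7→R] = [4, 3, 9, 2]
r4 m[M→φ0] = [13, 20, 13, 18]
r4 m[M→φ2] = [2, 7, 6, 10]
r4 m[M→φ4] = [13, 19, 17, 16]
r4 m[Q→φ1] = [2, 0, 8, 9]
r4 m[Q→φ6] = [1, 4, 2, 1]
r4 m[R→φ2] = [11, 11, 19, 14]
r4 m[R→φ3] = [8, 9, 12, 10]
r4 m[R→φ5] = [11, 17, 18, 8]
r4 m[R→φ7] = [9, 14, 11, 13]
r4 m[J→φ0] = [3, 3, 8, 2]
r4 m[J→φ1] = [6, 1, 1, 7]
r5 m[φ0→M] = [3, 7, 7, 6]
r5 m[φ0→J] = [18, 13, 13, 19]
r5 m[φ1→Q] = [2, 5, 3, 2]
r5 m[φ1→J] = [3, 3, 8, 2]
r5 m[φ2→M] = [12, 16, 12, 12]
r5 m[φ2→R] = [3, 7, 2, 2]
r5 m[φ3→R] = [5, 8, 8, 5]
r5 m[φ4→M] = [1, 4, 1, 6]
r5 m[φ5→R] = [2, 0, 2, 7]
r5 m[φ6→Q] = [2, 0, 8, 9]
r5 m[φ7→R] = [4, 3, 9, 2]
r5 m[M→φ0] = [13, 20, 13, 18]
r5 m[M→φ2] = [2, 7, 6, 10]
r5 m[M→φ4] = [13, 19, 17, 16]
r5 m[Q→φ1] = [2, 0, 8, 9]
r5 m[Q→φ6] = [1, 4, 2, 1]
r5 m[R→φ2] = [11, 11, 19, 14]
r5 m[R→φ3] = [8, 9, 12, 10]
r5 m[R→φ5] = [11, 17, 18, 8]
r5 m[R→φ7] = [9, 14, 11, 13]
r5 m[J→φ0] = [3, 3, 8, 2]
r5 m[J→φ1] = [6, 1, 1, 7]
r6 m[φ0→M] = [3, 7, 7, 6]
r6 m[φ0→J] = [18, 13, 13, 19]
r6 m[φ1→Q] = [2, 5, 3, 2]
r6 m[φ1→J] = [3, 3, 8, 2]
r6 m[φ2→M] = [12, 16, 12, 12]
r6 m[φ2→R] = [3, 7, 2, 2]
r6 m[φ3→R] = [5, 8, 8, 5]
r6 m[φ4→M] = [1, 4, 1, 6]
r6 m[φ5→R] = [2, 0, 2, 7]
r6 m[φ6→Q] = [2, 0, 8, 9]
r6 m[φ7→R] = [4, 3, 9, 2]
r6 m[M→φ0] = [13, 20, 13, 18]
r6 m[M→φ2] = [4, 11, 8, 12]
r6 m[M→φ4] = [15, 23, 19, 18]
r6 m[Q→φ1] = [2, 0, 8, 9]
r6 m[Q→φ6] = [2, 5, 3, 2]
r6 m[R→φ2] = [11, 11, 19, 14]
r6 m[R→φ3] = [9, 10, 13, 11]
r6 m[R→φ5] = [12, 18, 19, 9]
r6 m[R→φ7] = [10, 15, 12, 14]
r6 m[J→φ0] = [3, 3, 8, 2]
r6 m[J→φ1] = [18, 13, 13, 19]
r7 m[φ0→M] = [3, 7, 7, 6]
r7 m[φ0→J] = [18, 13, 13, 19]
r7 m[φ1→Q] = [14, 17, 15, 14]
r7 m[φ1→J] = [3, 3, 8, 2]
r7 m[φ2→M] = [12, 16, 12, 12]
r7 m[φ2→R] = [5, 9, 4, 4]
r7 m[φ3→R] = [5, 8, 8, 5]
r7 m[φ4→M] = [1, 4, 1, 6]
r7 m[φ5→R] = [2, 0, 2, 7]
r7 m[φ6→Q] = [2, 0, 8, 9]
r7 m[φ7→R] = [4, 3, 9, 2]
r7 m[M→φ0] = [13, 20, 13, 18]
r7 m[M→φ2] = [4, 11, 8, 12]
r7 m[M→φ4] = [15, 23, 19, 18]
r7 m[Q→φ1] = [2, 0, 8, 9]
r7 m[Q→φ6] = [2, 5, 3, 2]
r7 m[R→φ2] = [11, 11, 19, 14]
r7 m[R→φ3] = [9, 10, 13, 11]
r7 m[R→φ5] = [12, 18, 19, 9]
r7 m[R→φ7] = [10, 15, 12, 14]
r7 m[J→φ0] = [3, 3, 8, 2]
r7 m[J→φ1] = [18, 13, 13, 19]
r8 m[φ0→M] = [3, 7, 7, 6]
r8 m[φ0→J] = [18, 13, 13, 19]
r8 m[φ1→Q] = [14, 17, 15, 14]
r8 m[φ1→J] = [3, 3, 8, 2]
r8 m[φ2→M] = [12, 16, 12, 12]
r8 m[φ2→R] = [5, 9, 4, 4]
r8 m[φ3→R] = [5, 8, 8, 5]
r8 m[φ4→M] = [1, 4, 1, 6]
r8 m[φ5→R] = [2, 0, 2, 7]
r8 m[φ6→Q] = [2, 0, 8, 9]
r8 m[φ7→R] = [4, 3, 9, 2]
r8 m[M→φ0] = [13, 20, 13, 18]
r8 m[M→φ2] = [4, 11, 8, 12]
r8 m[M→φ4] = [15, 23, 19, 18]
r8 m[Q→φ1] = [2, 0, 8, 9]
r8 m[Q→φ6] = [14, 17, 15, 14]
r8 m[R→φ2] = [11, 11, 19, 14]
r8 m[R→φ3] = [11, 12, 15, 13]
r8 m[R→φ5] = [14, 20, 21, 11]
r8 m[R→φ7] = [12, 17, 14, 16]
r8 m[J→φ0] = [3, 3, 8, 2]
r8 m[J→φ1] = [18, 13, 13, 19]
r9 m[φ0→M] = [3, 7, 7, 6]
r9 m[φ0→J] = [18, 13, 13, 19]
r9 m[φ1→Q] = [14, 17, 15, 14]
r9 m[φ1→J] = [3, 3, 8, 2]
r9 m[φ2→M] = [12, 16, 12, 12]
r9 m[φ2→R] = [5, 9, 4, 4]
r9 m[φ3→R] = [5, 8, 8, 5]
r9 m[φ4→M] = [1, 4, 1, 6]
r9 m[φ5→R] = [2, 0, 2, 7]
r9 m[φ6→Q] = [2, 0, 8, 9]
r9 m[φ7→R] = [4, 3, 9, 2]
r9 m[M→φ0] = [13, 20, 13, 18]
r9 m[M→φ2] = [4, 11, 8, 12]
r9 m[M→φ4] = [15, 23, 19, 18]
r9 m[Q→φ1] = [2, 0, 8, 9]
r9 m[Q→φ6] = [14, 17, 15, 14]
r9 m[R→φ2] = [11, 11, 19, 14]
r9 m[R→φ3] = [11, 12, 15, 13]
r9 m[R→φ5] = [14, 20, 21, 11]
r9 m[R→φ7] = [12, 17, 14, 16]
r9 m[J→φ0] = [3, 3, 8, 2]
r9 m[J→φ1] = [18, 13, 13, 19]
fixed point reached at round 9
b[R] = ⊗ incoming = [16, 20, 23, 18]

b[R] = [16, 20, 23, 18]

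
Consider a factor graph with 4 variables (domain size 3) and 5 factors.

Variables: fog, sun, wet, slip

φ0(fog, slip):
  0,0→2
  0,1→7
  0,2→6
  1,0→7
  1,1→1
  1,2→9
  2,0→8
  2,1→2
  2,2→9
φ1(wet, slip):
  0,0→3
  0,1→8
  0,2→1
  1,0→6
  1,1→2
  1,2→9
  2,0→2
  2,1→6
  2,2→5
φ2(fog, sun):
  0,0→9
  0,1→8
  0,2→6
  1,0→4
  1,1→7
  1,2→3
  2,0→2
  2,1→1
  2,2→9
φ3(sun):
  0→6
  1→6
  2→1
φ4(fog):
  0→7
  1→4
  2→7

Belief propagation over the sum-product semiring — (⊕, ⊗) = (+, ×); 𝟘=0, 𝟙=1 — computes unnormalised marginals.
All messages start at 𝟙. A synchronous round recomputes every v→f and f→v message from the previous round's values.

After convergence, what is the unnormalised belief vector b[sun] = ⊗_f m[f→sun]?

b[sun] = [127980, 124278, 28209]

init: all messages = 𝟙 over 3 values
r1 m[φ0→fog] = [15, 17, 19]
r1 m[φ0→slip] = [17, 10, 24]
r1 m[φ1→wet] = [12, 17, 13]
r1 m[φ1→slip] = [11, 16, 15]
r1 m[φ2→fog] = [23, 14, 12]
r1 m[φ2→sun] = [15, 16, 18]
r1 m[φ3→sun] = [6, 6, 1]
r1 m[φ4→fog] = [7, 4, 7]
r1 m[fog→φ0] = [1, 1, 1]
r1 m[fog→φ2] = [1, 1, 1]
r1 m[fog→φ4] = [1, 1, 1]
r1 m[sun→φ2] = [1, 1, 1]
r1 m[sun→φ3] = [1, 1, 1]
r1 m[wet→φ1] = [1, 1, 1]
r1 m[slip→φ0] = [1, 1, 1]
r1 m[slip→φ1] = [1, 1, 1]
r2 m[φ0→fog] = [15, 17, 19]
r2 m[φ0→slip] = [17, 10, 24]
r2 m[φ1→wet] = [12, 17, 13]
r2 m[φ1→slip] = [11, 16, 15]
r2 m[φ2→fog] = [23, 14, 12]
r2 m[φ2→sun] = [15, 16, 18]
r2 m[φ3→sun] = [6, 6, 1]
r2 m[φ4→fog] = [7, 4, 7]
r2 m[fog→φ0] = [161, 56, 84]
r2 m[fog→φ2] = [105, 68, 133]
r2 m[fog→φ4] = [345, 238, 228]
r2 m[sun→φ2] = [6, 6, 1]
r2 m[sun→φ3] = [15, 16, 18]
r2 m[wet→φ1] = [1, 1, 1]
r2 m[slip→φ0] = [11, 16, 15]
r2 m[slip→φ1] = [17, 10, 24]
r3 m[φ0→fog] = [224, 228, 255]
r3 m[φ0→slip] = [1386, 1351, 2226]
r3 m[φ1→wet] = [155, 338, 214]
r3 m[φ1→slip] = [11, 16, 15]
r3 m[φ2→fog] = [108, 69, 27]
r3 m[φ2→sun] = [1483, 1449, 2031]
r3 m[φ3→sun] = [6, 6, 1]
r3 m[φ4→fog] = [7, 4, 7]
r3 m[fog→φ0] = [161, 56, 84]
r3 m[fog→φ2] = [105, 68, 133]
r3 m[fog→φ4] = [345, 238, 228]
r3 m[sun→φ2] = [6, 6, 1]
r3 m[sun→φ3] = [15, 16, 18]
r3 m[wet→φ1] = [1, 1, 1]
r3 m[slip→φ0] = [11, 16, 15]
r3 m[slip→φ1] = [17, 10, 24]
r4 m[φ0→fog] = [224, 228, 255]
r4 m[φ0→slip] = [1386, 1351, 2226]
r4 m[φ1→wet] = [155, 338, 214]
r4 m[φ1→slip] = [11, 16, 15]
r4 m[φ2→fog] = [108, 69, 27]
r4 m[φ2→sun] = [1483, 1449, 2031]
r4 m[φ3→sun] = [6, 6, 1]
r4 m[φ4→fog] = [7, 4, 7]
r4 m[fog→φ0] = [756, 276, 189]
r4 m[fog→φ2] = [1568, 912, 1785]
r4 m[fog→φ4] = [24192, 15732, 6885]
r4 m[sun→φ2] = [6, 6, 1]
r4 m[sun→φ3] = [1483, 1449, 2031]
r4 m[wet→φ1] = [1, 1, 1]
r4 m[slip→φ0] = [11, 16, 15]
r4 m[slip→φ1] = [1386, 1351, 2226]
r5 m[φ0→fog] = [224, 228, 255]
r5 m[φ0→slip] = [4956, 5946, 8721]
r5 m[φ1→wet] = [17192, 31052, 22008]
r5 m[φ1→slip] = [11, 16, 15]
r5 m[φ2→fog] = [108, 69, 27]
r5 m[φ2→sun] = [21330, 20713, 28209]
r5 m[φ3→sun] = [6, 6, 1]
r5 m[φ4→fog] = [7, 4, 7]
r5 m[fog→φ0] = [756, 276, 189]
r5 m[fog→φ2] = [1568, 912, 1785]
r5 m[fog→φ4] = [24192, 15732, 6885]
r5 m[sun→φ2] = [6, 6, 1]
r5 m[sun→φ3] = [1483, 1449, 2031]
r5 m[wet→φ1] = [1, 1, 1]
r5 m[slip→φ0] = [11, 16, 15]
r5 m[slip→φ1] = [1386, 1351, 2226]
r6 m[φ0→fog] = [224, 228, 255]
r6 m[φ0→slip] = [4956, 5946, 8721]
r6 m[φ1→wet] = [17192, 31052, 22008]
r6 m[φ1→slip] = [11, 16, 15]
r6 m[φ2→fog] = [108, 69, 27]
r6 m[φ2→sun] = [21330, 20713, 28209]
r6 m[φ3→sun] = [6, 6, 1]
r6 m[φ4→fog] = [7, 4, 7]
r6 m[fog→φ0] = [756, 276, 189]
r6 m[fog→φ2] = [1568, 912, 1785]
r6 m[fog→φ4] = [24192, 15732, 6885]
r6 m[sun→φ2] = [6, 6, 1]
r6 m[sun→φ3] = [21330, 20713, 28209]
r6 m[wet→φ1] = [1, 1, 1]
r6 m[slip→φ0] = [11, 16, 15]
r6 m[slip→φ1] = [4956, 5946, 8721]
r7 m[φ0→fog] = [224, 228, 255]
r7 m[φ0→slip] = [4956, 5946, 8721]
r7 m[φ1→wet] = [71157, 120117, 89193]
r7 m[φ1→slip] = [11, 16, 15]
r7 m[φ2→fog] = [108, 69, 27]
r7 m[φ2→sun] = [21330, 20713, 28209]
r7 m[φ3→sun] = [6, 6, 1]
r7 m[φ4→fog] = [7, 4, 7]
r7 m[fog→φ0] = [756, 276, 189]
r7 m[fog→φ2] = [1568, 912, 1785]
r7 m[fog→φ4] = [24192, 15732, 6885]
r7 m[sun→φ2] = [6, 6, 1]
r7 m[sun→φ3] = [21330, 20713, 28209]
r7 m[wet→φ1] = [1, 1, 1]
r7 m[slip→φ0] = [11, 16, 15]
r7 m[slip→φ1] = [4956, 5946, 8721]
r8 m[φ0→fog] = [224, 228, 255]
r8 m[φ0→slip] = [4956, 5946, 8721]
r8 m[φ1→wet] = [71157, 120117, 89193]
r8 m[φ1→slip] = [11, 16, 15]
r8 m[φ2→fog] = [108, 69, 27]
r8 m[φ2→sun] = [21330, 20713, 28209]
r8 m[φ3→sun] = [6, 6, 1]
r8 m[φ4→fog] = [7, 4, 7]
r8 m[fog→φ0] = [756, 276, 189]
r8 m[fog→φ2] = [1568, 912, 1785]
r8 m[fog→φ4] = [24192, 15732, 6885]
r8 m[sun→φ2] = [6, 6, 1]
r8 m[sun→φ3] = [21330, 20713, 28209]
r8 m[wet→φ1] = [1, 1, 1]
r8 m[slip→φ0] = [11, 16, 15]
r8 m[slip→φ1] = [4956, 5946, 8721]
fixed point reached at round 8
b[sun] = ⊗ incoming = [127980, 124278, 28209]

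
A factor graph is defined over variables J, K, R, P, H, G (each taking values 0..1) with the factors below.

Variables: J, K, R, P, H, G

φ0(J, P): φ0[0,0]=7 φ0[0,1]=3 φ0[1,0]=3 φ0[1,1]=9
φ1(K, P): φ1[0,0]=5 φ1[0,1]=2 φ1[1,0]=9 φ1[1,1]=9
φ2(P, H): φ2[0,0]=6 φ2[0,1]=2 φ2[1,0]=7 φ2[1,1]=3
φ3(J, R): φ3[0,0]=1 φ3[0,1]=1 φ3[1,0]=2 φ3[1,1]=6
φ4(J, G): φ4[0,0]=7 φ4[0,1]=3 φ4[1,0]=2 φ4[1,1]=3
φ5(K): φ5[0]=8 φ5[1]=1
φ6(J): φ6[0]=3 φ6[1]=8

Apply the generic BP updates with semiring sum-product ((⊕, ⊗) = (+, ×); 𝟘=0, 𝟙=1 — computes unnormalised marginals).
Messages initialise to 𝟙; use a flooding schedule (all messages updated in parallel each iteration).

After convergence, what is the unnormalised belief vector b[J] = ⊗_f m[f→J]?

init: all messages = 𝟙 over 2 values
r1 m[φ0→J] = [10, 12]
r1 m[φ0→P] = [10, 12]
r1 m[φ1→K] = [7, 18]
r1 m[φ1→P] = [14, 11]
r1 m[φ2→P] = [8, 10]
r1 m[φ2→H] = [13, 5]
r1 m[φ3→J] = [2, 8]
r1 m[φ3→R] = [3, 7]
r1 m[φ4→J] = [10, 5]
r1 m[φ4→G] = [9, 6]
r1 m[φ5→K] = [8, 1]
r1 m[φ6→J] = [3, 8]
r1 m[J→φ0] = [1, 1]
r1 m[J→φ3] = [1, 1]
r1 m[J→φ4] = [1, 1]
r1 m[J→φ6] = [1, 1]
r1 m[K→φ1] = [1, 1]
r1 m[K→φ5] = [1, 1]
r1 m[R→φ3] = [1, 1]
r1 m[P→φ0] = [1, 1]
r1 m[P→φ1] = [1, 1]
r1 m[P→φ2] = [1, 1]
r1 m[H→φ2] = [1, 1]
r1 m[G→φ4] = [1, 1]
r2 m[φ0→J] = [10, 12]
r2 m[φ0→P] = [10, 12]
r2 m[φ1→K] = [7, 18]
r2 m[φ1→P] = [14, 11]
r2 m[φ2→P] = [8, 10]
r2 m[φ2→H] = [13, 5]
r2 m[φ3→J] = [2, 8]
r2 m[φ3→R] = [3, 7]
r2 m[φ4→J] = [10, 5]
r2 m[φ4→G] = [9, 6]
r2 m[φ5→K] = [8, 1]
r2 m[φ6→J] = [3, 8]
r2 m[J→φ0] = [60, 320]
r2 m[J→φ3] = [300, 480]
r2 m[J→φ4] = [60, 768]
r2 m[J→φ6] = [200, 480]
r2 m[K→φ1] = [8, 1]
r2 m[K→φ5] = [7, 18]
r2 m[R→φ3] = [1, 1]
r2 m[P→φ0] = [112, 110]
r2 m[P→φ1] = [80, 120]
r2 m[P→φ2] = [140, 132]
r2 m[H→φ2] = [1, 1]
r2 m[G→φ4] = [1, 1]
r3 m[φ0→J] = [1114, 1326]
r3 m[φ0→P] = [1380, 3060]
r3 m[φ1→K] = [640, 1800]
r3 m[φ1→P] = [49, 25]
r3 m[φ2→P] = [8, 10]
r3 m[φ2→H] = [1764, 676]
r3 m[φ3→J] = [2, 8]
r3 m[φ3→R] = [1260, 3180]
r3 m[φ4→J] = [10, 5]
r3 m[φ4→G] = [1956, 2484]
r3 m[φ5→K] = [8, 1]
r3 m[φ6→J] = [3, 8]
r3 m[J→φ0] = [60, 320]
r3 m[J→φ3] = [300, 480]
r3 m[J→φ4] = [60, 768]
r3 m[J→φ6] = [200, 480]
r3 m[K→φ1] = [8, 1]
r3 m[K→φ5] = [7, 18]
r3 m[R→φ3] = [1, 1]
r3 m[P→φ0] = [112, 110]
r3 m[P→φ1] = [80, 120]
r3 m[P→φ2] = [140, 132]
r3 m[H→φ2] = [1, 1]
r3 m[G→φ4] = [1, 1]
r4 m[φ0→J] = [1114, 1326]
r4 m[φ0→P] = [1380, 3060]
r4 m[φ1→K] = [640, 1800]
r4 m[φ1→P] = [49, 25]
r4 m[φ2→P] = [8, 10]
r4 m[φ2→H] = [1764, 676]
r4 m[φ3→J] = [2, 8]
r4 m[φ3→R] = [1260, 3180]
r4 m[φ4→J] = [10, 5]
r4 m[φ4→G] = [1956, 2484]
r4 m[φ5→K] = [8, 1]
r4 m[φ6→J] = [3, 8]
r4 m[J→φ0] = [60, 320]
r4 m[J→φ3] = [33420, 53040]
r4 m[J→φ4] = [6684, 84864]
r4 m[J→φ6] = [22280, 53040]
r4 m[K→φ1] = [8, 1]
r4 m[K→φ5] = [640, 1800]
r4 m[R→φ3] = [1, 1]
r4 m[P→φ0] = [392, 250]
r4 m[P→φ1] = [11040, 30600]
r4 m[P→φ2] = [67620, 76500]
r4 m[H→φ2] = [1, 1]
r4 m[G→φ4] = [1, 1]
r5 m[φ0→J] = [3494, 3426]
r5 m[φ0→P] = [1380, 3060]
r5 m[φ1→K] = [116400, 374760]
r5 m[φ1→P] = [49, 25]
r5 m[φ2→P] = [8, 10]
r5 m[φ2→H] = [941220, 364740]
r5 m[φ3→J] = [2, 8]
r5 m[φ3→R] = [139500, 351660]
r5 m[φ4→J] = [10, 5]
r5 m[φ4→G] = [216516, 274644]
r5 m[φ5→K] = [8, 1]
r5 m[φ6→J] = [3, 8]
r5 m[J→φ0] = [60, 320]
r5 m[J→φ3] = [33420, 53040]
r5 m[J→φ4] = [6684, 84864]
r5 m[J→φ6] = [22280, 53040]
r5 m[K→φ1] = [8, 1]
r5 m[K→φ5] = [640, 1800]
r5 m[R→φ3] = [1, 1]
r5 m[P→φ0] = [392, 250]
r5 m[P→φ1] = [11040, 30600]
r5 m[P→φ2] = [67620, 76500]
r5 m[H→φ2] = [1, 1]
r5 m[G→φ4] = [1, 1]
r6 m[φ0→J] = [3494, 3426]
r6 m[φ0→P] = [1380, 3060]
r6 m[φ1→K] = [116400, 374760]
r6 m[φ1→P] = [49, 25]
r6 m[φ2→P] = [8, 10]
r6 m[φ2→H] = [941220, 364740]
r6 m[φ3→J] = [2, 8]
r6 m[φ3→R] = [139500, 351660]
r6 m[φ4→J] = [10, 5]
r6 m[φ4→G] = [216516, 274644]
r6 m[φ5→K] = [8, 1]
r6 m[φ6→J] = [3, 8]
r6 m[J→φ0] = [60, 320]
r6 m[J→φ3] = [104820, 137040]
r6 m[J→φ4] = [20964, 219264]
r6 m[J→φ6] = [69880, 137040]
r6 m[K→φ1] = [8, 1]
r6 m[K→φ5] = [116400, 374760]
r6 m[R→φ3] = [1, 1]
r6 m[P→φ0] = [392, 250]
r6 m[P→φ1] = [11040, 30600]
r6 m[P→φ2] = [67620, 76500]
r6 m[H→φ2] = [1, 1]
r6 m[G→φ4] = [1, 1]
r7 m[φ0→J] = [3494, 3426]
r7 m[φ0→P] = [1380, 3060]
r7 m[φ1→K] = [116400, 374760]
r7 m[φ1→P] = [49, 25]
r7 m[φ2→P] = [8, 10]
r7 m[φ2→H] = [941220, 364740]
r7 m[φ3→J] = [2, 8]
r7 m[φ3→R] = [378900, 927060]
r7 m[φ4→J] = [10, 5]
r7 m[φ4→G] = [585276, 720684]
r7 m[φ5→K] = [8, 1]
r7 m[φ6→J] = [3, 8]
r7 m[J→φ0] = [60, 320]
r7 m[J→φ3] = [104820, 137040]
r7 m[J→φ4] = [20964, 219264]
r7 m[J→φ6] = [69880, 137040]
r7 m[K→φ1] = [8, 1]
r7 m[K→φ5] = [116400, 374760]
r7 m[R→φ3] = [1, 1]
r7 m[P→φ0] = [392, 250]
r7 m[P→φ1] = [11040, 30600]
r7 m[P→φ2] = [67620, 76500]
r7 m[H→φ2] = [1, 1]
r7 m[G→φ4] = [1, 1]
r8 m[φ0→J] = [3494, 3426]
r8 m[φ0→P] = [1380, 3060]
r8 m[φ1→K] = [116400, 374760]
r8 m[φ1→P] = [49, 25]
r8 m[φ2→P] = [8, 10]
r8 m[φ2→H] = [941220, 364740]
r8 m[φ3→J] = [2, 8]
r8 m[φ3→R] = [378900, 927060]
r8 m[φ4→J] = [10, 5]
r8 m[φ4→G] = [585276, 720684]
r8 m[φ5→K] = [8, 1]
r8 m[φ6→J] = [3, 8]
r8 m[J→φ0] = [60, 320]
r8 m[J→φ3] = [104820, 137040]
r8 m[J→φ4] = [20964, 219264]
r8 m[J→φ6] = [69880, 137040]
r8 m[K→φ1] = [8, 1]
r8 m[K→φ5] = [116400, 374760]
r8 m[R→φ3] = [1, 1]
r8 m[P→φ0] = [392, 250]
r8 m[P→φ1] = [11040, 30600]
r8 m[P→φ2] = [67620, 76500]
r8 m[H→φ2] = [1, 1]
r8 m[G→φ4] = [1, 1]
fixed point reached at round 8
b[J] = ⊗ incoming = [209640, 1096320]

b[J] = [209640, 1096320]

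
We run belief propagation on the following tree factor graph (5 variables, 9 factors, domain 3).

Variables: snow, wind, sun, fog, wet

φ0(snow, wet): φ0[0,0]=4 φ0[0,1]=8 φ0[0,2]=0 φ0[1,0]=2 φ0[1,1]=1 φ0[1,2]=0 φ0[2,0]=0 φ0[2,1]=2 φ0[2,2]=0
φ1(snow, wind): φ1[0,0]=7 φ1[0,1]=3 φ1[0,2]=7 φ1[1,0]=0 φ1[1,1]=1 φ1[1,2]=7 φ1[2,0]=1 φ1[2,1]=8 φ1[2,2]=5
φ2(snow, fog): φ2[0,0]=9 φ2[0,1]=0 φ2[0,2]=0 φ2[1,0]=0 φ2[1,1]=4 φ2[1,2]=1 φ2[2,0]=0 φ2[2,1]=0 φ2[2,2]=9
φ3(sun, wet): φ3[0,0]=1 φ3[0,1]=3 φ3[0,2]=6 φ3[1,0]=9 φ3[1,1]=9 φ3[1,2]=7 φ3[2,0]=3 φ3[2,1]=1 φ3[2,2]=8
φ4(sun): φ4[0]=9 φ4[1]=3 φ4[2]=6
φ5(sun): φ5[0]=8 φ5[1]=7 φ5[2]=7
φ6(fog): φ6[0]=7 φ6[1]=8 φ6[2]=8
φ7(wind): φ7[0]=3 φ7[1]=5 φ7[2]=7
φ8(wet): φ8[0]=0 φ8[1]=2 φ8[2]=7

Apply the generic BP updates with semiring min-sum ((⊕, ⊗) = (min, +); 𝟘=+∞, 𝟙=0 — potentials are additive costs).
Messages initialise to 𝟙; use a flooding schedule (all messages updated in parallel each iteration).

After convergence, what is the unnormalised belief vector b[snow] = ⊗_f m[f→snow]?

b[snow] = [36, 27, 27]

init: all messages = 𝟙 over 3 values
r1 m[φ0→snow] = [0, 0, 0]
r1 m[φ0→wet] = [0, 1, 0]
r1 m[φ1→snow] = [3, 0, 1]
r1 m[φ1→wind] = [0, 1, 5]
r1 m[φ2→snow] = [0, 0, 0]
r1 m[φ2→fog] = [0, 0, 0]
r1 m[φ3→sun] = [1, 7, 1]
r1 m[φ3→wet] = [1, 1, 6]
r1 m[φ4→sun] = [9, 3, 6]
r1 m[φ5→sun] = [8, 7, 7]
r1 m[φ6→fog] = [7, 8, 8]
r1 m[φ7→wind] = [3, 5, 7]
r1 m[φ8→wet] = [0, 2, 7]
r1 m[snow→φ0] = [0, 0, 0]
r1 m[snow→φ1] = [0, 0, 0]
r1 m[snow→φ2] = [0, 0, 0]
r1 m[wind→φ1] = [0, 0, 0]
r1 m[wind→φ7] = [0, 0, 0]
r1 m[sun→φ3] = [0, 0, 0]
r1 m[sun→φ4] = [0, 0, 0]
r1 m[sun→φ5] = [0, 0, 0]
r1 m[fog→φ2] = [0, 0, 0]
r1 m[fog→φ6] = [0, 0, 0]
r1 m[wet→φ0] = [0, 0, 0]
r1 m[wet→φ3] = [0, 0, 0]
r1 m[wet→φ8] = [0, 0, 0]
r2 m[φ0→snow] = [0, 0, 0]
r2 m[φ0→wet] = [0, 1, 0]
r2 m[φ1→snow] = [3, 0, 1]
r2 m[φ1→wind] = [0, 1, 5]
r2 m[φ2→snow] = [0, 0, 0]
r2 m[φ2→fog] = [0, 0, 0]
r2 m[φ3→sun] = [1, 7, 1]
r2 m[φ3→wet] = [1, 1, 6]
r2 m[φ4→sun] = [9, 3, 6]
r2 m[φ5→sun] = [8, 7, 7]
r2 m[φ6→fog] = [7, 8, 8]
r2 m[φ7→wind] = [3, 5, 7]
r2 m[φ8→wet] = [0, 2, 7]
r2 m[snow→φ0] = [3, 0, 1]
r2 m[snow→φ1] = [0, 0, 0]
r2 m[snow→φ2] = [3, 0, 1]
r2 m[wind→φ1] = [3, 5, 7]
r2 m[wind→φ7] = [0, 1, 5]
r2 m[sun→φ3] = [17, 10, 13]
r2 m[sun→φ4] = [9, 14, 8]
r2 m[sun→φ5] = [10, 10, 7]
r2 m[fog→φ2] = [7, 8, 8]
r2 m[fog→φ6] = [0, 0, 0]
r2 m[wet→φ0] = [1, 3, 13]
r2 m[wet→φ3] = [0, 3, 7]
r2 m[wet→φ8] = [1, 2, 6]
r3 m[φ0→snow] = [5, 3, 1]
r3 m[φ0→wet] = [1, 1, 0]
r3 m[φ1→snow] = [8, 3, 4]
r3 m[φ1→wind] = [0, 1, 5]
r3 m[φ2→snow] = [8, 7, 7]
r3 m[φ2→fog] = [0, 1, 1]
r3 m[φ3→sun] = [1, 9, 3]
r3 m[φ3→wet] = [16, 14, 17]
r3 m[φ4→sun] = [9, 3, 6]
r3 m[φ5→sun] = [8, 7, 7]
r3 m[φ6→fog] = [7, 8, 8]
r3 m[φ7→wind] = [3, 5, 7]
r3 m[φ8→wet] = [0, 2, 7]
r3 m[snow→φ0] = [3, 0, 1]
r3 m[snow→φ1] = [0, 0, 0]
r3 m[snow→φ2] = [3, 0, 1]
r3 m[wind→φ1] = [3, 5, 7]
r3 m[wind→φ7] = [0, 1, 5]
r3 m[sun→φ3] = [17, 10, 13]
r3 m[sun→φ4] = [9, 14, 8]
r3 m[sun→φ5] = [10, 10, 7]
r3 m[fog→φ2] = [7, 8, 8]
r3 m[fog→φ6] = [0, 0, 0]
r3 m[wet→φ0] = [1, 3, 13]
r3 m[wet→φ3] = [0, 3, 7]
r3 m[wet→φ8] = [1, 2, 6]
r4 m[φ0→snow] = [5, 3, 1]
r4 m[φ0→wet] = [1, 1, 0]
r4 m[φ1→snow] = [8, 3, 4]
r4 m[φ1→wind] = [0, 1, 5]
r4 m[φ2→snow] = [8, 7, 7]
r4 m[φ2→fog] = [0, 1, 1]
r4 m[φ3→sun] = [1, 9, 3]
r4 m[φ3→wet] = [16, 14, 17]
r4 m[φ4→sun] = [9, 3, 6]
r4 m[φ5→sun] = [8, 7, 7]
r4 m[φ6→fog] = [7, 8, 8]
r4 m[φ7→wind] = [3, 5, 7]
r4 m[φ8→wet] = [0, 2, 7]
r4 m[snow→φ0] = [16, 10, 11]
r4 m[snow→φ1] = [13, 10, 8]
r4 m[snow→φ2] = [13, 6, 5]
r4 m[wind→φ1] = [3, 5, 7]
r4 m[wind→φ7] = [0, 1, 5]
r4 m[sun→φ3] = [17, 10, 13]
r4 m[sun→φ4] = [9, 16, 10]
r4 m[sun→φ5] = [10, 12, 9]
r4 m[fog→φ2] = [7, 8, 8]
r4 m[fog→φ6] = [0, 1, 1]
r4 m[wet→φ0] = [16, 16, 24]
r4 m[wet→φ3] = [1, 3, 7]
r4 m[wet→φ8] = [17, 15, 17]
r5 m[φ0→snow] = [20, 17, 16]
r5 m[φ0→wet] = [11, 11, 10]
r5 m[φ1→snow] = [8, 3, 4]
r5 m[φ1→wind] = [9, 11, 13]
r5 m[φ2→snow] = [8, 7, 7]
r5 m[φ2→fog] = [5, 5, 7]
r5 m[φ3→sun] = [2, 10, 4]
r5 m[φ3→wet] = [16, 14, 17]
r5 m[φ4→sun] = [9, 3, 6]
r5 m[φ5→sun] = [8, 7, 7]
r5 m[φ6→fog] = [7, 8, 8]
r5 m[φ7→wind] = [3, 5, 7]
r5 m[φ8→wet] = [0, 2, 7]
r5 m[snow→φ0] = [16, 10, 11]
r5 m[snow→φ1] = [13, 10, 8]
r5 m[snow→φ2] = [13, 6, 5]
r5 m[wind→φ1] = [3, 5, 7]
r5 m[wind→φ7] = [0, 1, 5]
r5 m[sun→φ3] = [17, 10, 13]
r5 m[sun→φ4] = [9, 16, 10]
r5 m[sun→φ5] = [10, 12, 9]
r5 m[fog→φ2] = [7, 8, 8]
r5 m[fog→φ6] = [0, 1, 1]
r5 m[wet→φ0] = [16, 16, 24]
r5 m[wet→φ3] = [1, 3, 7]
r5 m[wet→φ8] = [17, 15, 17]
r6 m[φ0→snow] = [20, 17, 16]
r6 m[φ0→wet] = [11, 11, 10]
r6 m[φ1→snow] = [8, 3, 4]
r6 m[φ1→wind] = [9, 11, 13]
r6 m[φ2→snow] = [8, 7, 7]
r6 m[φ2→fog] = [5, 5, 7]
r6 m[φ3→sun] = [2, 10, 4]
r6 m[φ3→wet] = [16, 14, 17]
r6 m[φ4→sun] = [9, 3, 6]
r6 m[φ5→sun] = [8, 7, 7]
r6 m[φ6→fog] = [7, 8, 8]
r6 m[φ7→wind] = [3, 5, 7]
r6 m[φ8→wet] = [0, 2, 7]
r6 m[snow→φ0] = [16, 10, 11]
r6 m[snow→φ1] = [28, 24, 23]
r6 m[snow→φ2] = [28, 20, 20]
r6 m[wind→φ1] = [3, 5, 7]
r6 m[wind→φ7] = [9, 11, 13]
r6 m[sun→φ3] = [17, 10, 13]
r6 m[sun→φ4] = [10, 17, 11]
r6 m[sun→φ5] = [11, 13, 10]
r6 m[fog→φ2] = [7, 8, 8]
r6 m[fog→φ6] = [5, 5, 7]
r6 m[wet→φ0] = [16, 16, 24]
r6 m[wet→φ3] = [11, 13, 17]
r6 m[wet→φ8] = [27, 25, 27]
r7 m[φ0→snow] = [20, 17, 16]
r7 m[φ0→wet] = [11, 11, 10]
r7 m[φ1→snow] = [8, 3, 4]
r7 m[φ1→wind] = [24, 25, 28]
r7 m[φ2→snow] = [8, 7, 7]
r7 m[φ2→fog] = [20, 20, 21]
r7 m[φ3→sun] = [12, 20, 14]
r7 m[φ3→wet] = [16, 14, 17]
r7 m[φ4→sun] = [9, 3, 6]
r7 m[φ5→sun] = [8, 7, 7]
r7 m[φ6→fog] = [7, 8, 8]
r7 m[φ7→wind] = [3, 5, 7]
r7 m[φ8→wet] = [0, 2, 7]
r7 m[snow→φ0] = [16, 10, 11]
r7 m[snow→φ1] = [28, 24, 23]
r7 m[snow→φ2] = [28, 20, 20]
r7 m[wind→φ1] = [3, 5, 7]
r7 m[wind→φ7] = [9, 11, 13]
r7 m[sun→φ3] = [17, 10, 13]
r7 m[sun→φ4] = [10, 17, 11]
r7 m[sun→φ5] = [11, 13, 10]
r7 m[fog→φ2] = [7, 8, 8]
r7 m[fog→φ6] = [5, 5, 7]
r7 m[wet→φ0] = [16, 16, 24]
r7 m[wet→φ3] = [11, 13, 17]
r7 m[wet→φ8] = [27, 25, 27]
r8 m[φ0→snow] = [20, 17, 16]
r8 m[φ0→wet] = [11, 11, 10]
r8 m[φ1→snow] = [8, 3, 4]
r8 m[φ1→wind] = [24, 25, 28]
r8 m[φ2→snow] = [8, 7, 7]
r8 m[φ2→fog] = [20, 20, 21]
r8 m[φ3→sun] = [12, 20, 14]
r8 m[φ3→wet] = [16, 14, 17]
r8 m[φ4→sun] = [9, 3, 6]
r8 m[φ5→sun] = [8, 7, 7]
r8 m[φ6→fog] = [7, 8, 8]
r8 m[φ7→wind] = [3, 5, 7]
r8 m[φ8→wet] = [0, 2, 7]
r8 m[snow→φ0] = [16, 10, 11]
r8 m[snow→φ1] = [28, 24, 23]
r8 m[snow→φ2] = [28, 20, 20]
r8 m[wind→φ1] = [3, 5, 7]
r8 m[wind→φ7] = [24, 25, 28]
r8 m[sun→φ3] = [17, 10, 13]
r8 m[sun→φ4] = [20, 27, 21]
r8 m[sun→φ5] = [21, 23, 20]
r8 m[fog→φ2] = [7, 8, 8]
r8 m[fog→φ6] = [20, 20, 21]
r8 m[wet→φ0] = [16, 16, 24]
r8 m[wet→φ3] = [11, 13, 17]
r8 m[wet→φ8] = [27, 25, 27]
r9 m[φ0→snow] = [20, 17, 16]
r9 m[φ0→wet] = [11, 11, 10]
r9 m[φ1→snow] = [8, 3, 4]
r9 m[φ1→wind] = [24, 25, 28]
r9 m[φ2→snow] = [8, 7, 7]
r9 m[φ2→fog] = [20, 20, 21]
r9 m[φ3→sun] = [12, 20, 14]
r9 m[φ3→wet] = [16, 14, 17]
r9 m[φ4→sun] = [9, 3, 6]
r9 m[φ5→sun] = [8, 7, 7]
r9 m[φ6→fog] = [7, 8, 8]
r9 m[φ7→wind] = [3, 5, 7]
r9 m[φ8→wet] = [0, 2, 7]
r9 m[snow→φ0] = [16, 10, 11]
r9 m[snow→φ1] = [28, 24, 23]
r9 m[snow→φ2] = [28, 20, 20]
r9 m[wind→φ1] = [3, 5, 7]
r9 m[wind→φ7] = [24, 25, 28]
r9 m[sun→φ3] = [17, 10, 13]
r9 m[sun→φ4] = [20, 27, 21]
r9 m[sun→φ5] = [21, 23, 20]
r9 m[fog→φ2] = [7, 8, 8]
r9 m[fog→φ6] = [20, 20, 21]
r9 m[wet→φ0] = [16, 16, 24]
r9 m[wet→φ3] = [11, 13, 17]
r9 m[wet→φ8] = [27, 25, 27]
fixed point reached at round 9
b[snow] = ⊗ incoming = [36, 27, 27]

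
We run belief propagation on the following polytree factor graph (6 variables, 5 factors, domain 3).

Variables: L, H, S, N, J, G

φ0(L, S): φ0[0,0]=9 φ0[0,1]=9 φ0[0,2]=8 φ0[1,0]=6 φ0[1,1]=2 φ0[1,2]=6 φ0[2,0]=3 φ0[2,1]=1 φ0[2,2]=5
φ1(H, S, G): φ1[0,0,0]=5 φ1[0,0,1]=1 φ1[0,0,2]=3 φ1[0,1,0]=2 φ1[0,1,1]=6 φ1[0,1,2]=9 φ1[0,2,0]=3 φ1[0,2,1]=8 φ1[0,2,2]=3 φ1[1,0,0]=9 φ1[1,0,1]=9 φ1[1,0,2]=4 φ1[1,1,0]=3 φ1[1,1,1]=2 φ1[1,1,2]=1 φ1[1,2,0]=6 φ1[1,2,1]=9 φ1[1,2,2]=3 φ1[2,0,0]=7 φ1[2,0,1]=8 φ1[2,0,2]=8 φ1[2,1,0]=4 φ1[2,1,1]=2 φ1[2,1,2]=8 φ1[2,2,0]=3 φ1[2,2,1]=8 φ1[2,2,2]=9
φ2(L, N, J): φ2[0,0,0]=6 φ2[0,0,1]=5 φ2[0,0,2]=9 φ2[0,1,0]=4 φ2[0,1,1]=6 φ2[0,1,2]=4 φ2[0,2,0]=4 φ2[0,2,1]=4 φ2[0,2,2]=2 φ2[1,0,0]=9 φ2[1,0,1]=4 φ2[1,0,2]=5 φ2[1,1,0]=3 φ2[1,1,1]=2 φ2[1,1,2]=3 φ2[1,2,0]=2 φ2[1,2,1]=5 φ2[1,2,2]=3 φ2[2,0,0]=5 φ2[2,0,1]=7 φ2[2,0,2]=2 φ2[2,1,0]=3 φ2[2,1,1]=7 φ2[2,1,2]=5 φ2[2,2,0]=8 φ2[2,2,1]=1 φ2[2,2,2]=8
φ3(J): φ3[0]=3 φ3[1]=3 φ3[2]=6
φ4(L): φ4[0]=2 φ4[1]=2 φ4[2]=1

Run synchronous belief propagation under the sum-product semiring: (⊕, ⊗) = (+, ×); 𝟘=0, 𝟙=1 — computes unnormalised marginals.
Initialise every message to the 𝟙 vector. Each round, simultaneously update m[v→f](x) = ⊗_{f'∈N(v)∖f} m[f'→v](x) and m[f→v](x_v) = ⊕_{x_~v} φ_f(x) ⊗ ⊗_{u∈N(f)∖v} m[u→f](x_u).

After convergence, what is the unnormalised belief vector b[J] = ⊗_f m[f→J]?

init: all messages = 𝟙 over 3 values
r1 m[φ0→L] = [26, 14, 9]
r1 m[φ0→S] = [18, 12, 19]
r1 m[φ1→H] = [40, 46, 57]
r1 m[φ1→S] = [54, 37, 52]
r1 m[φ1→G] = [42, 53, 48]
r1 m[φ2→L] = [44, 36, 46]
r1 m[φ2→N] = [52, 37, 37]
r1 m[φ2→J] = [44, 41, 41]
r1 m[φ3→J] = [3, 3, 6]
r1 m[φ4→L] = [2, 2, 1]
r1 m[L→φ0] = [1, 1, 1]
r1 m[L→φ2] = [1, 1, 1]
r1 m[L→φ4] = [1, 1, 1]
r1 m[H→φ1] = [1, 1, 1]
r1 m[S→φ0] = [1, 1, 1]
r1 m[S→φ1] = [1, 1, 1]
r1 m[N→φ2] = [1, 1, 1]
r1 m[J→φ2] = [1, 1, 1]
r1 m[J→φ3] = [1, 1, 1]
r1 m[G→φ1] = [1, 1, 1]
r2 m[φ0→L] = [26, 14, 9]
r2 m[φ0→S] = [18, 12, 19]
r2 m[φ1→H] = [40, 46, 57]
r2 m[φ1→S] = [54, 37, 52]
r2 m[φ1→G] = [42, 53, 48]
r2 m[φ2→L] = [44, 36, 46]
r2 m[φ2→N] = [52, 37, 37]
r2 m[φ2→J] = [44, 41, 41]
r2 m[φ3→J] = [3, 3, 6]
r2 m[φ4→L] = [2, 2, 1]
r2 m[L→φ0] = [88, 72, 46]
r2 m[L→φ2] = [52, 28, 9]
r2 m[L→φ4] = [1144, 504, 414]
r2 m[H→φ1] = [1, 1, 1]
r2 m[S→φ0] = [54, 37, 52]
r2 m[S→φ1] = [18, 12, 19]
r2 m[N→φ2] = [1, 1, 1]
r2 m[J→φ2] = [3, 3, 6]
r2 m[J→φ3] = [44, 41, 41]
r2 m[G→φ1] = [1, 1, 1]
r3 m[φ0→L] = [1235, 710, 459]
r3 m[φ0→S] = [1362, 982, 1366]
r3 m[φ1→H] = [632, 810, 962]
r3 m[φ1→S] = [54, 37, 52]
r3 m[φ1→G] = [714, 919, 771]
r3 m[φ2→L] = [177, 141, 183]
r3 m[φ2→N] = [6888, 4272, 3639]
r3 m[φ2→J] = [1264, 1223, 1223]
r3 m[φ3→J] = [3, 3, 6]
r3 m[φ4→L] = [2, 2, 1]
r3 m[L→φ0] = [88, 72, 46]
r3 m[L→φ2] = [52, 28, 9]
r3 m[L→φ4] = [1144, 504, 414]
r3 m[H→φ1] = [1, 1, 1]
r3 m[S→φ0] = [54, 37, 52]
r3 m[S→φ1] = [18, 12, 19]
r3 m[N→φ2] = [1, 1, 1]
r3 m[J→φ2] = [3, 3, 6]
r3 m[J→φ3] = [44, 41, 41]
r3 m[G→φ1] = [1, 1, 1]
r4 m[φ0→L] = [1235, 710, 459]
r4 m[φ0→S] = [1362, 982, 1366]
r4 m[φ1→H] = [632, 810, 962]
r4 m[φ1→S] = [54, 37, 52]
r4 m[φ1→G] = [714, 919, 771]
r4 m[φ2→L] = [177, 141, 183]
r4 m[φ2→N] = [6888, 4272, 3639]
r4 m[φ2→J] = [1264, 1223, 1223]
r4 m[φ3→J] = [3, 3, 6]
r4 m[φ4→L] = [2, 2, 1]
r4 m[L→φ0] = [354, 282, 183]
r4 m[L→φ2] = [2470, 1420, 459]
r4 m[L→φ4] = [218595, 100110, 83997]
r4 m[H→φ1] = [1, 1, 1]
r4 m[S→φ0] = [54, 37, 52]
r4 m[S→φ1] = [1362, 982, 1366]
r4 m[N→φ2] = [1, 1, 1]
r4 m[J→φ2] = [3, 3, 6]
r4 m[J→φ3] = [1264, 1223, 1223]
r4 m[G→φ1] = [1, 1, 1]
r5 m[φ0→L] = [1235, 710, 459]
r5 m[φ0→S] = [5427, 3933, 5439]
r5 m[φ1→H] = [48076, 60444, 72394]
r5 m[φ1→S] = [54, 37, 52]
r5 m[φ1→G] = [53832, 68486, 58596]
r5 m[φ2→L] = [177, 141, 183]
r5 m[φ2→N] = [334902, 207780, 178725]
r5 m[φ2→J] = [61804, 59555, 59555]
r5 m[φ3→J] = [3, 3, 6]
r5 m[φ4→L] = [2, 2, 1]
r5 m[L→φ0] = [354, 282, 183]
r5 m[L→φ2] = [2470, 1420, 459]
r5 m[L→φ4] = [218595, 100110, 83997]
r5 m[H→φ1] = [1, 1, 1]
r5 m[S→φ0] = [54, 37, 52]
r5 m[S→φ1] = [1362, 982, 1366]
r5 m[N→φ2] = [1, 1, 1]
r5 m[J→φ2] = [3, 3, 6]
r5 m[J→φ3] = [1264, 1223, 1223]
r5 m[G→φ1] = [1, 1, 1]
r6 m[φ0→L] = [1235, 710, 459]
r6 m[φ0→S] = [5427, 3933, 5439]
r6 m[φ1→H] = [48076, 60444, 72394]
r6 m[φ1→S] = [54, 37, 52]
r6 m[φ1→G] = [53832, 68486, 58596]
r6 m[φ2→L] = [177, 141, 183]
r6 m[φ2→N] = [334902, 207780, 178725]
r6 m[φ2→J] = [61804, 59555, 59555]
r6 m[φ3→J] = [3, 3, 6]
r6 m[φ4→L] = [2, 2, 1]
r6 m[L→φ0] = [354, 282, 183]
r6 m[L→φ2] = [2470, 1420, 459]
r6 m[L→φ4] = [218595, 100110, 83997]
r6 m[H→φ1] = [1, 1, 1]
r6 m[S→φ0] = [54, 37, 52]
r6 m[S→φ1] = [5427, 3933, 5439]
r6 m[N→φ2] = [1, 1, 1]
r6 m[J→φ2] = [3, 3, 6]
r6 m[J→φ3] = [61804, 59555, 59555]
r6 m[G→φ1] = [1, 1, 1]
r7 m[φ0→L] = [1235, 710, 459]
r7 m[φ0→S] = [5427, 3933, 5439]
r7 m[φ1→H] = [191850, 240894, 288663]
r7 m[φ1→S] = [54, 37, 52]
r7 m[φ1→G] = [214632, 272991, 233784]
r7 m[φ2→L] = [177, 141, 183]
r7 m[φ2→N] = [334902, 207780, 178725]
r7 m[φ2→J] = [61804, 59555, 59555]
r7 m[φ3→J] = [3, 3, 6]
r7 m[φ4→L] = [2, 2, 1]
r7 m[L→φ0] = [354, 282, 183]
r7 m[L→φ2] = [2470, 1420, 459]
r7 m[L→φ4] = [218595, 100110, 83997]
r7 m[H→φ1] = [1, 1, 1]
r7 m[S→φ0] = [54, 37, 52]
r7 m[S→φ1] = [5427, 3933, 5439]
r7 m[N→φ2] = [1, 1, 1]
r7 m[J→φ2] = [3, 3, 6]
r7 m[J→φ3] = [61804, 59555, 59555]
r7 m[G→φ1] = [1, 1, 1]
r8 m[φ0→L] = [1235, 710, 459]
r8 m[φ0→S] = [5427, 3933, 5439]
r8 m[φ1→H] = [191850, 240894, 288663]
r8 m[φ1→S] = [54, 37, 52]
r8 m[φ1→G] = [214632, 272991, 233784]
r8 m[φ2→L] = [177, 141, 183]
r8 m[φ2→N] = [334902, 207780, 178725]
r8 m[φ2→J] = [61804, 59555, 59555]
r8 m[φ3→J] = [3, 3, 6]
r8 m[φ4→L] = [2, 2, 1]
r8 m[L→φ0] = [354, 282, 183]
r8 m[L→φ2] = [2470, 1420, 459]
r8 m[L→φ4] = [218595, 100110, 83997]
r8 m[H→φ1] = [1, 1, 1]
r8 m[S→φ0] = [54, 37, 52]
r8 m[S→φ1] = [5427, 3933, 5439]
r8 m[N→φ2] = [1, 1, 1]
r8 m[J→φ2] = [3, 3, 6]
r8 m[J→φ3] = [61804, 59555, 59555]
r8 m[G→φ1] = [1, 1, 1]
fixed point reached at round 8
b[J] = ⊗ incoming = [185412, 178665, 357330]

b[J] = [185412, 178665, 357330]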